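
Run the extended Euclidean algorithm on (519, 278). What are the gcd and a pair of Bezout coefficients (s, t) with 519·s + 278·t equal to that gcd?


Euclidean algorithm on (519, 278) — divide until remainder is 0:
  519 = 1 · 278 + 241
  278 = 1 · 241 + 37
  241 = 6 · 37 + 19
  37 = 1 · 19 + 18
  19 = 1 · 18 + 1
  18 = 18 · 1 + 0
gcd(519, 278) = 1.
Track Bezout coefficients alongside the remainders: start with r₀ = 519 = a·1 + b·0 (s = 1, t = 0) and r₁ = 278 = a·0 + b·1 (s = 0, t = 1); each new remainder r_{k+1} = r_{k-1} − q_k·r_k inherits s_{k+1} = s_{k-1} − q_k·s_k, t_{k+1} = t_{k-1} − q_k·t_k, so r_k = a·s_k + b·t_k at every step:
  q = 1: r = 241, s = 1 − 1·0 = 1, t = 0 − 1·1 = -1  (check: 519·1 + 278·(-1) = 241)
  q = 1: r = 37, s = 0 − 1·1 = -1, t = 1 − 1·(-1) = 2  (check: 519·(-1) + 278·2 = 37)
  q = 6: r = 19, s = 1 − 6·(-1) = 7, t = -1 − 6·2 = -13  (check: 519·7 + 278·(-13) = 19)
  q = 1: r = 18, s = -1 − 1·7 = -8, t = 2 − 1·(-13) = 15  (check: 519·(-8) + 278·15 = 18)
  q = 1: r = 1, s = 7 − 1·(-8) = 15, t = -13 − 1·15 = -28  (check: 519·15 + 278·(-28) = 1)
The row with r = 1 (the gcd) gives the Bezout coefficients s = 15, t = -28.
Result: 519 · (15) + 278 · (-28) = 1.

gcd(519, 278) = 1; s = 15, t = -28 (check: 519·15 + 278·(-28) = 1).


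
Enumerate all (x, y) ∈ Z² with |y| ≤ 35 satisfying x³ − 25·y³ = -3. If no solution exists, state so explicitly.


The equation is x³ - 25y³ = -3. For fixed y, x³ = 25·y³ − 3, so a solution requires the RHS to be a perfect cube.
Strategy: iterate y from -35 to 35, compute RHS = 25·y³ − 3, and check whether it is a (positive or negative) perfect cube.
Check small values of y:
  y = 0: RHS = -3 is not a perfect cube.
  y = 1: RHS = 22 is not a perfect cube.
  y = -1: RHS = -28 is not a perfect cube.
  y = 2: RHS = 197 is not a perfect cube.
  y = -2: RHS = -203 is not a perfect cube.
  y = 3: RHS = 672 is not a perfect cube.
  y = -3: RHS = -678 is not a perfect cube.
Continuing the search up to |y| = 35 finds no solutions either.
No (x, y) in the scanned range satisfies the equation.

No integer solutions with |y| ≤ 35.


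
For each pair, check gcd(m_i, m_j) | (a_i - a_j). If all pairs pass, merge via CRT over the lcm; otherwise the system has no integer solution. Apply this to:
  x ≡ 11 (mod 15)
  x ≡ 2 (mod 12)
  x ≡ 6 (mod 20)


Moduli 15, 12, 20 are not pairwise coprime, so CRT works modulo lcm(m_i) when all pairwise compatibility conditions hold.
Pairwise compatibility: gcd(m_i, m_j) must divide a_i - a_j for every pair.
Merge one congruence at a time:
  Start: x ≡ 11 (mod 15).
  Combine with x ≡ 2 (mod 12): gcd(15, 12) = 3; 2 - 11 = -9, which IS divisible by 3, so compatible.
    Write x = 11 + 15·t and substitute into x ≡ 2 (mod 12): 15·t ≡ 2 − 11 = -9 (mod 12).
    Divide the congruence (and modulus) by g = 3: 5·t ≡ -3 (mod 4).
    Reduce coefficients mod 4: 1·t ≡ 1 (mod 4).
    So t ≡ 1 (mod 4).
    Then x = 11 + 15·1 = 26, valid modulo lcm(15, 12) = 60: x ≡ 26 (mod 60).
  Combine with x ≡ 6 (mod 20): gcd(60, 20) = 20; 6 - 26 = -20, which IS divisible by 20, so compatible.
    Write x = 26 + 60·t and substitute into x ≡ 6 (mod 20): 60·t ≡ 6 − 26 = -20 (mod 20).
    Divide the congruence (and modulus) by g = 20: 3·t ≡ -1 (mod 1).
    Modulo 1 every t works; take t = 0.
    Then x = 26 + 60·0 = 26, valid modulo lcm(60, 20) = 60: x ≡ 26 (mod 60).
Verify: 26 mod 15 = 11, 26 mod 12 = 2, 26 mod 20 = 6.

x ≡ 26 (mod 60).


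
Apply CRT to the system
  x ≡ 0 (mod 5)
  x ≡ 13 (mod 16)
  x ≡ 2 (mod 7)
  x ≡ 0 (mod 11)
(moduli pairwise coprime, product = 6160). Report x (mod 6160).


Product of moduli M = 5 · 16 · 7 · 11 = 6160.
Merge one congruence at a time:
  Start: x ≡ 0 (mod 5).
  Combine with x ≡ 13 (mod 16); new modulus lcm = 80.
    Write x = 0 + 5·t and substitute into x ≡ 13 (mod 16): 5·t ≡ 13 − 0 = 13 (mod 16).
    The inverse of 5 mod 16 is 13 (since 5·13 = 65 = 4·16 + 1), so t ≡ 13·13 = 169 ≡ 9 (mod 16).
    Then x = 0 + 5·9 = 45, valid modulo lcm(5, 16) = 80: x ≡ 45 (mod 80).
  Combine with x ≡ 2 (mod 7); new modulus lcm = 560.
    Write x = 45 + 80·t and substitute into x ≡ 2 (mod 7): 80·t ≡ 2 − 45 = -43 (mod 7).
    Reduce coefficients mod 7: 3·t ≡ 6 (mod 7).
    The inverse of 3 mod 7 is 5 (since 3·5 = 15 = 2·7 + 1), so t ≡ 5·6 = 30 ≡ 2 (mod 7).
    Then x = 45 + 80·2 = 205, valid modulo lcm(80, 7) = 560: x ≡ 205 (mod 560).
  Combine with x ≡ 0 (mod 11); new modulus lcm = 6160.
    Write x = 205 + 560·t and substitute into x ≡ 0 (mod 11): 560·t ≡ 0 − 205 = -205 (mod 11).
    Reduce coefficients mod 11: 10·t ≡ 4 (mod 11).
    The inverse of 10 mod 11 is 10 (since 10·10 = 100 = 9·11 + 1), so t ≡ 10·4 = 40 ≡ 7 (mod 11).
    Then x = 205 + 560·7 = 4125, valid modulo lcm(560, 11) = 6160: x ≡ 4125 (mod 6160).
Verify against each original: 4125 mod 5 = 0, 4125 mod 16 = 13, 4125 mod 7 = 2, 4125 mod 11 = 0.

x ≡ 4125 (mod 6160).


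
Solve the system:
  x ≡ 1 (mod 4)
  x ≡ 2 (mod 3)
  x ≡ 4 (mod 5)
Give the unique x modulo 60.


Moduli 4, 3, 5 are pairwise coprime; by CRT there is a unique solution modulo M = 4 · 3 · 5 = 60.
Solve pairwise, accumulating the modulus:
  Start with x ≡ 1 (mod 4).
  Combine with x ≡ 2 (mod 3): since gcd(4, 3) = 1, we get a unique residue mod 12.
    Write x = 1 + 4·t and substitute into x ≡ 2 (mod 3): 4·t ≡ 2 − 1 = 1 (mod 3).
    Reduce coefficients mod 3: 1·t ≡ 1 (mod 3).
    So t ≡ 1 (mod 3).
    Then x = 1 + 4·1 = 5, valid modulo lcm(4, 3) = 12: x ≡ 5 (mod 12).
  Combine with x ≡ 4 (mod 5): since gcd(12, 5) = 1, we get a unique residue mod 60.
    Write x = 5 + 12·t and substitute into x ≡ 4 (mod 5): 12·t ≡ 4 − 5 = -1 (mod 5).
    Reduce coefficients mod 5: 2·t ≡ 4 (mod 5).
    The inverse of 2 mod 5 is 3 (since 2·3 = 6 = 1·5 + 1), so t ≡ 3·4 = 12 ≡ 2 (mod 5).
    Then x = 5 + 12·2 = 29, valid modulo lcm(12, 5) = 60: x ≡ 29 (mod 60).
Verify: 29 mod 4 = 1 ✓, 29 mod 3 = 2 ✓, 29 mod 5 = 4 ✓.

x ≡ 29 (mod 60).


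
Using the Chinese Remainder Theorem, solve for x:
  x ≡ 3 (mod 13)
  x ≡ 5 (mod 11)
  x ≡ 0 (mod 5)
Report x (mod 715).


Moduli 13, 11, 5 are pairwise coprime; by CRT there is a unique solution modulo M = 13 · 11 · 5 = 715.
Solve pairwise, accumulating the modulus:
  Start with x ≡ 3 (mod 13).
  Combine with x ≡ 5 (mod 11): since gcd(13, 11) = 1, we get a unique residue mod 143.
    Write x = 3 + 13·t and substitute into x ≡ 5 (mod 11): 13·t ≡ 5 − 3 = 2 (mod 11).
    Reduce coefficients mod 11: 2·t ≡ 2 (mod 11).
    The inverse of 2 mod 11 is 6 (since 2·6 = 12 = 1·11 + 1), so t ≡ 6·2 = 12 ≡ 1 (mod 11).
    Then x = 3 + 13·1 = 16, valid modulo lcm(13, 11) = 143: x ≡ 16 (mod 143).
  Combine with x ≡ 0 (mod 5): since gcd(143, 5) = 1, we get a unique residue mod 715.
    Write x = 16 + 143·t and substitute into x ≡ 0 (mod 5): 143·t ≡ 0 − 16 = -16 (mod 5).
    Reduce coefficients mod 5: 3·t ≡ 4 (mod 5).
    The inverse of 3 mod 5 is 2 (since 3·2 = 6 = 1·5 + 1), so t ≡ 2·4 = 8 ≡ 3 (mod 5).
    Then x = 16 + 143·3 = 445, valid modulo lcm(143, 5) = 715: x ≡ 445 (mod 715).
Verify: 445 mod 13 = 3 ✓, 445 mod 11 = 5 ✓, 445 mod 5 = 0 ✓.

x ≡ 445 (mod 715).


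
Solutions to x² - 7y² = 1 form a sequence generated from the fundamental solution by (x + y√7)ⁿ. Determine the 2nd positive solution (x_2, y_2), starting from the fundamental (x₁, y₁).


Step 1: Find the fundamental solution (x₁, y₁) of x² - 7y² = 1.
  Expand √7 as a continued fraction. a₀ = ⌊√7⌋ = 2; iterate m_{k+1} = d_k·a_k − m_k, d_{k+1} = (7 − m_{k+1}²)/d_k, a_{k+1} = ⌊(a₀ + m_{k+1})/d_{k+1}⌋ (starting m₀ = 0, d₀ = 1), with convergents p_k = a_k·p_{k-1} + p_{k-2}, q_k = a_k·q_{k-1} + q_{k-2} (p₋₁ = 1, q₋₁ = 0):
  k = 0: a₀ = 2; p₀/q₀ = 2/1; p₀² − 7·q₀² = 4 − 7 = -3.
  k = 1: m = 2, d = 3, a = ⌊(2 + 2)/3⌋ = 1; p/q = (1·2 + 1)/(1·1 + 0) = 3/1; p² − 7·q² = 9 − 7 = 2.
  k = 2: m = 1, d = 2, a = ⌊(2 + 1)/2⌋ = 1; p/q = (1·3 + 2)/(1·1 + 1) = 5/2; p² − 7·q² = 25 − 28 = -3.
  k = 3: m = 1, d = 3, a = ⌊(2 + 1)/3⌋ = 1; p/q = (1·5 + 3)/(1·2 + 1) = 8/3; p² − 7·q² = 64 − 63 = 1.
  The first convergent with p² − 7·q² = 1 gives the fundamental solution (x₁, y₁) = (8, 3).
Step 2: Apply the recurrence (x_{n+1}, y_{n+1}) = (x₁x_n + 7y₁y_n, x₁y_n + y₁x_n) repeatedly.
  From (x_1, y_1) = (8, 3): x_2 = 8·8 + 7·3·3 = 127; y_2 = 8·3 + 3·8 = 48.
Step 3: Verify x_2² - 7·y_2² = 16129 - 16128 = 1 (should be 1). ✓

(x_1, y_1) = (8, 3); (x_2, y_2) = (127, 48).


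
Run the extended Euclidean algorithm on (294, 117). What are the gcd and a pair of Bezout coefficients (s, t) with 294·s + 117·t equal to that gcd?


Euclidean algorithm on (294, 117) — divide until remainder is 0:
  294 = 2 · 117 + 60
  117 = 1 · 60 + 57
  60 = 1 · 57 + 3
  57 = 19 · 3 + 0
gcd(294, 117) = 3.
Track Bezout coefficients alongside the remainders: start with r₀ = 294 = a·1 + b·0 (s = 1, t = 0) and r₁ = 117 = a·0 + b·1 (s = 0, t = 1); each new remainder r_{k+1} = r_{k-1} − q_k·r_k inherits s_{k+1} = s_{k-1} − q_k·s_k, t_{k+1} = t_{k-1} − q_k·t_k, so r_k = a·s_k + b·t_k at every step:
  q = 2: r = 60, s = 1 − 2·0 = 1, t = 0 − 2·1 = -2  (check: 294·1 + 117·(-2) = 60)
  q = 1: r = 57, s = 0 − 1·1 = -1, t = 1 − 1·(-2) = 3  (check: 294·(-1) + 117·3 = 57)
  q = 1: r = 3, s = 1 − 1·(-1) = 2, t = -2 − 1·3 = -5  (check: 294·2 + 117·(-5) = 3)
The row with r = 3 (the gcd) gives the Bezout coefficients s = 2, t = -5.
Result: 294 · (2) + 117 · (-5) = 3.

gcd(294, 117) = 3; s = 2, t = -5 (check: 294·2 + 117·(-5) = 3).


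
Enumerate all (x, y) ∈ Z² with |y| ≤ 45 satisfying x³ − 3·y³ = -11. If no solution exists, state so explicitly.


The equation is x³ - 3y³ = -11. For fixed y, x³ = 3·y³ − 11, so a solution requires the RHS to be a perfect cube.
Strategy: iterate y from -45 to 45, compute RHS = 3·y³ − 11, and check whether it is a (positive or negative) perfect cube.
Check small values of y:
  y = 0: RHS = -11 is not a perfect cube.
  y = 1: RHS = -8 = (-2)³ ⇒ x = -2 works.
  y = -1: RHS = -14 is not a perfect cube.
  y = 2: RHS = 13 is not a perfect cube.
  y = -2: RHS = -35 is not a perfect cube.
  y = 3: RHS = 70 is not a perfect cube.
  y = -3: RHS = -92 is not a perfect cube.
Continuing the search up to |y| = 45 finds no further solutions beyond those listed.
Collected solutions: (-2, 1).

Solutions (with |y| ≤ 45): (-2, 1).


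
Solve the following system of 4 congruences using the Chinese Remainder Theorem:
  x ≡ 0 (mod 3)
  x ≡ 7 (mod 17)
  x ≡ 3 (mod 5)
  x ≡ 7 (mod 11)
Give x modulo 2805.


Product of moduli M = 3 · 17 · 5 · 11 = 2805.
Merge one congruence at a time:
  Start: x ≡ 0 (mod 3).
  Combine with x ≡ 7 (mod 17); new modulus lcm = 51.
    Write x = 0 + 3·t and substitute into x ≡ 7 (mod 17): 3·t ≡ 7 − 0 = 7 (mod 17).
    The inverse of 3 mod 17 is 6 (since 3·6 = 18 = 1·17 + 1), so t ≡ 6·7 = 42 ≡ 8 (mod 17).
    Then x = 0 + 3·8 = 24, valid modulo lcm(3, 17) = 51: x ≡ 24 (mod 51).
  Combine with x ≡ 3 (mod 5); new modulus lcm = 255.
    Write x = 24 + 51·t and substitute into x ≡ 3 (mod 5): 51·t ≡ 3 − 24 = -21 (mod 5).
    Reduce coefficients mod 5: 1·t ≡ 4 (mod 5).
    So t ≡ 4 (mod 5).
    Then x = 24 + 51·4 = 228, valid modulo lcm(51, 5) = 255: x ≡ 228 (mod 255).
  Combine with x ≡ 7 (mod 11); new modulus lcm = 2805.
    Write x = 228 + 255·t and substitute into x ≡ 7 (mod 11): 255·t ≡ 7 − 228 = -221 (mod 11).
    Reduce coefficients mod 11: 2·t ≡ 10 (mod 11).
    The inverse of 2 mod 11 is 6 (since 2·6 = 12 = 1·11 + 1), so t ≡ 6·10 = 60 ≡ 5 (mod 11).
    Then x = 228 + 255·5 = 1503, valid modulo lcm(255, 11) = 2805: x ≡ 1503 (mod 2805).
Verify against each original: 1503 mod 3 = 0, 1503 mod 17 = 7, 1503 mod 5 = 3, 1503 mod 11 = 7.

x ≡ 1503 (mod 2805).


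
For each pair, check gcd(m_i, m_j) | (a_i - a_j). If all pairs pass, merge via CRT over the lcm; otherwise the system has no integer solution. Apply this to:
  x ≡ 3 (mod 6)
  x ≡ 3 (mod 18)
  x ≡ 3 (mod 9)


Moduli 6, 18, 9 are not pairwise coprime, so CRT works modulo lcm(m_i) when all pairwise compatibility conditions hold.
Pairwise compatibility: gcd(m_i, m_j) must divide a_i - a_j for every pair.
Merge one congruence at a time:
  Start: x ≡ 3 (mod 6).
  Combine with x ≡ 3 (mod 18): gcd(6, 18) = 6; 3 - 3 = 0, which IS divisible by 6, so compatible.
    Write x = 3 + 6·t and substitute into x ≡ 3 (mod 18): 6·t ≡ 3 − 3 = 0 (mod 18).
    Divide the congruence (and modulus) by g = 6: 1·t ≡ 0 (mod 3).
    So t ≡ 0 (mod 3).
    Then x = 3 + 6·0 = 3, valid modulo lcm(6, 18) = 18: x ≡ 3 (mod 18).
  Combine with x ≡ 3 (mod 9): gcd(18, 9) = 9; 3 - 3 = 0, which IS divisible by 9, so compatible.
    Write x = 3 + 18·t and substitute into x ≡ 3 (mod 9): 18·t ≡ 3 − 3 = 0 (mod 9).
    Divide the congruence (and modulus) by g = 9: 2·t ≡ 0 (mod 1).
    Modulo 1 every t works; take t = 0.
    Then x = 3 + 18·0 = 3, valid modulo lcm(18, 9) = 18: x ≡ 3 (mod 18).
Verify: 3 mod 6 = 3, 3 mod 18 = 3, 3 mod 9 = 3.

x ≡ 3 (mod 18).


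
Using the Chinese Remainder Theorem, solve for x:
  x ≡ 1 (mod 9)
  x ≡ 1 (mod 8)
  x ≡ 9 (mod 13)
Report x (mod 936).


Moduli 9, 8, 13 are pairwise coprime; by CRT there is a unique solution modulo M = 9 · 8 · 13 = 936.
Solve pairwise, accumulating the modulus:
  Start with x ≡ 1 (mod 9).
  Combine with x ≡ 1 (mod 8): since gcd(9, 8) = 1, we get a unique residue mod 72.
    Write x = 1 + 9·t and substitute into x ≡ 1 (mod 8): 9·t ≡ 1 − 1 = 0 (mod 8).
    Reduce coefficients mod 8: 1·t ≡ 0 (mod 8).
    So t ≡ 0 (mod 8).
    Then x = 1 + 9·0 = 1, valid modulo lcm(9, 8) = 72: x ≡ 1 (mod 72).
  Combine with x ≡ 9 (mod 13): since gcd(72, 13) = 1, we get a unique residue mod 936.
    Write x = 1 + 72·t and substitute into x ≡ 9 (mod 13): 72·t ≡ 9 − 1 = 8 (mod 13).
    Reduce coefficients mod 13: 7·t ≡ 8 (mod 13).
    The inverse of 7 mod 13 is 2 (since 7·2 = 14 = 1·13 + 1), so t ≡ 2·8 = 16 ≡ 3 (mod 13).
    Then x = 1 + 72·3 = 217, valid modulo lcm(72, 13) = 936: x ≡ 217 (mod 936).
Verify: 217 mod 9 = 1 ✓, 217 mod 8 = 1 ✓, 217 mod 13 = 9 ✓.

x ≡ 217 (mod 936).


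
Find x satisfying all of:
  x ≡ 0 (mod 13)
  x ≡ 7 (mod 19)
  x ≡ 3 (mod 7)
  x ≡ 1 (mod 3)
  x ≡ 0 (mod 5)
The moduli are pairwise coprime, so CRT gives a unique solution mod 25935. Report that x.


Product of moduli M = 13 · 19 · 7 · 3 · 5 = 25935.
Merge one congruence at a time:
  Start: x ≡ 0 (mod 13).
  Combine with x ≡ 7 (mod 19); new modulus lcm = 247.
    Write x = 0 + 13·t and substitute into x ≡ 7 (mod 19): 13·t ≡ 7 − 0 = 7 (mod 19).
    The inverse of 13 mod 19 is 3 (since 13·3 = 39 = 2·19 + 1), so t ≡ 3·7 = 21 ≡ 2 (mod 19).
    Then x = 0 + 13·2 = 26, valid modulo lcm(13, 19) = 247: x ≡ 26 (mod 247).
  Combine with x ≡ 3 (mod 7); new modulus lcm = 1729.
    Write x = 26 + 247·t and substitute into x ≡ 3 (mod 7): 247·t ≡ 3 − 26 = -23 (mod 7).
    Reduce coefficients mod 7: 2·t ≡ 5 (mod 7).
    The inverse of 2 mod 7 is 4 (since 2·4 = 8 = 1·7 + 1), so t ≡ 4·5 = 20 ≡ 6 (mod 7).
    Then x = 26 + 247·6 = 1508, valid modulo lcm(247, 7) = 1729: x ≡ 1508 (mod 1729).
  Combine with x ≡ 1 (mod 3); new modulus lcm = 5187.
    Write x = 1508 + 1729·t and substitute into x ≡ 1 (mod 3): 1729·t ≡ 1 − 1508 = -1507 (mod 3).
    Reduce coefficients mod 3: 1·t ≡ 2 (mod 3).
    So t ≡ 2 (mod 3).
    Then x = 1508 + 1729·2 = 4966, valid modulo lcm(1729, 3) = 5187: x ≡ 4966 (mod 5187).
  Combine with x ≡ 0 (mod 5); new modulus lcm = 25935.
    Write x = 4966 + 5187·t and substitute into x ≡ 0 (mod 5): 5187·t ≡ 0 − 4966 = -4966 (mod 5).
    Reduce coefficients mod 5: 2·t ≡ 4 (mod 5).
    The inverse of 2 mod 5 is 3 (since 2·3 = 6 = 1·5 + 1), so t ≡ 3·4 = 12 ≡ 2 (mod 5).
    Then x = 4966 + 5187·2 = 15340, valid modulo lcm(5187, 5) = 25935: x ≡ 15340 (mod 25935).
Verify against each original: 15340 mod 13 = 0, 15340 mod 19 = 7, 15340 mod 7 = 3, 15340 mod 3 = 1, 15340 mod 5 = 0.

x ≡ 15340 (mod 25935).


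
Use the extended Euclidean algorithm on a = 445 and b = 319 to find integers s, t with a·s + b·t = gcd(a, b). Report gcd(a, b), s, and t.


Euclidean algorithm on (445, 319) — divide until remainder is 0:
  445 = 1 · 319 + 126
  319 = 2 · 126 + 67
  126 = 1 · 67 + 59
  67 = 1 · 59 + 8
  59 = 7 · 8 + 3
  8 = 2 · 3 + 2
  3 = 1 · 2 + 1
  2 = 2 · 1 + 0
gcd(445, 319) = 1.
Track Bezout coefficients alongside the remainders: start with r₀ = 445 = a·1 + b·0 (s = 1, t = 0) and r₁ = 319 = a·0 + b·1 (s = 0, t = 1); each new remainder r_{k+1} = r_{k-1} − q_k·r_k inherits s_{k+1} = s_{k-1} − q_k·s_k, t_{k+1} = t_{k-1} − q_k·t_k, so r_k = a·s_k + b·t_k at every step:
  q = 1: r = 126, s = 1 − 1·0 = 1, t = 0 − 1·1 = -1  (check: 445·1 + 319·(-1) = 126)
  q = 2: r = 67, s = 0 − 2·1 = -2, t = 1 − 2·(-1) = 3  (check: 445·(-2) + 319·3 = 67)
  q = 1: r = 59, s = 1 − 1·(-2) = 3, t = -1 − 1·3 = -4  (check: 445·3 + 319·(-4) = 59)
  q = 1: r = 8, s = -2 − 1·3 = -5, t = 3 − 1·(-4) = 7  (check: 445·(-5) + 319·7 = 8)
  q = 7: r = 3, s = 3 − 7·(-5) = 38, t = -4 − 7·7 = -53  (check: 445·38 + 319·(-53) = 3)
  q = 2: r = 2, s = -5 − 2·38 = -81, t = 7 − 2·(-53) = 113  (check: 445·(-81) + 319·113 = 2)
  q = 1: r = 1, s = 38 − 1·(-81) = 119, t = -53 − 1·113 = -166  (check: 445·119 + 319·(-166) = 1)
The row with r = 1 (the gcd) gives the Bezout coefficients s = 119, t = -166.
Result: 445 · (119) + 319 · (-166) = 1.

gcd(445, 319) = 1; s = 119, t = -166 (check: 445·119 + 319·(-166) = 1).


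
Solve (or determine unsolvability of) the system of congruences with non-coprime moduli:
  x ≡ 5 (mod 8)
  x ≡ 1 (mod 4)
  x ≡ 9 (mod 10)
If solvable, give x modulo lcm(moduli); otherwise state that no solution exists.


Moduli 8, 4, 10 are not pairwise coprime, so CRT works modulo lcm(m_i) when all pairwise compatibility conditions hold.
Pairwise compatibility: gcd(m_i, m_j) must divide a_i - a_j for every pair.
Merge one congruence at a time:
  Start: x ≡ 5 (mod 8).
  Combine with x ≡ 1 (mod 4): gcd(8, 4) = 4; 1 - 5 = -4, which IS divisible by 4, so compatible.
    Write x = 5 + 8·t and substitute into x ≡ 1 (mod 4): 8·t ≡ 1 − 5 = -4 (mod 4).
    Divide the congruence (and modulus) by g = 4: 2·t ≡ -1 (mod 1).
    Modulo 1 every t works; take t = 0.
    Then x = 5 + 8·0 = 5, valid modulo lcm(8, 4) = 8: x ≡ 5 (mod 8).
  Combine with x ≡ 9 (mod 10): gcd(8, 10) = 2; 9 - 5 = 4, which IS divisible by 2, so compatible.
    Write x = 5 + 8·t and substitute into x ≡ 9 (mod 10): 8·t ≡ 9 − 5 = 4 (mod 10).
    Divide the congruence (and modulus) by g = 2: 4·t ≡ 2 (mod 5).
    The inverse of 4 mod 5 is 4 (since 4·4 = 16 = 3·5 + 1), so t ≡ 4·2 = 8 ≡ 3 (mod 5).
    Then x = 5 + 8·3 = 29, valid modulo lcm(8, 10) = 40: x ≡ 29 (mod 40).
Verify: 29 mod 8 = 5, 29 mod 4 = 1, 29 mod 10 = 9.

x ≡ 29 (mod 40).


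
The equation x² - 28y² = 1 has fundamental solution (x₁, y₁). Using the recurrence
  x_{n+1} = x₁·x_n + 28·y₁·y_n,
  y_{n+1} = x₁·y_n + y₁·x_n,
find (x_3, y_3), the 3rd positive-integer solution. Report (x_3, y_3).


Step 1: Find the fundamental solution (x₁, y₁) of x² - 28y² = 1.
  Expand √28 as a continued fraction. a₀ = ⌊√28⌋ = 5; iterate m_{k+1} = d_k·a_k − m_k, d_{k+1} = (28 − m_{k+1}²)/d_k, a_{k+1} = ⌊(a₀ + m_{k+1})/d_{k+1}⌋ (starting m₀ = 0, d₀ = 1), with convergents p_k = a_k·p_{k-1} + p_{k-2}, q_k = a_k·q_{k-1} + q_{k-2} (p₋₁ = 1, q₋₁ = 0):
  k = 0: a₀ = 5; p₀/q₀ = 5/1; p₀² − 28·q₀² = 25 − 28 = -3.
  k = 1: m = 5, d = 3, a = ⌊(5 + 5)/3⌋ = 3; p/q = (3·5 + 1)/(3·1 + 0) = 16/3; p² − 28·q² = 256 − 252 = 4.
  k = 2: m = 4, d = 4, a = ⌊(5 + 4)/4⌋ = 2; p/q = (2·16 + 5)/(2·3 + 1) = 37/7; p² − 28·q² = 1369 − 1372 = -3.
  k = 3: m = 4, d = 3, a = ⌊(5 + 4)/3⌋ = 3; p/q = (3·37 + 16)/(3·7 + 3) = 127/24; p² − 28·q² = 16129 − 16128 = 1.
  The first convergent with p² − 28·q² = 1 gives the fundamental solution (x₁, y₁) = (127, 24).
Step 2: Apply the recurrence (x_{n+1}, y_{n+1}) = (x₁x_n + 28y₁y_n, x₁y_n + y₁x_n) repeatedly.
  From (x_1, y_1) = (127, 24): x_2 = 127·127 + 28·24·24 = 32257; y_2 = 127·24 + 24·127 = 6096.
  From (x_2, y_2) = (32257, 6096): x_3 = 127·32257 + 28·24·6096 = 8193151; y_3 = 127·6096 + 24·32257 = 1548360.
Step 3: Verify x_3² - 28·y_3² = 67127723308801 - 67127723308800 = 1 (should be 1). ✓

(x_1, y_1) = (127, 24); (x_3, y_3) = (8193151, 1548360).


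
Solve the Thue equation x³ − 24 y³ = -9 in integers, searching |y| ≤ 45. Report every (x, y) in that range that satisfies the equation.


The equation is x³ - 24y³ = -9. For fixed y, x³ = 24·y³ − 9, so a solution requires the RHS to be a perfect cube.
Strategy: iterate y from -45 to 45, compute RHS = 24·y³ − 9, and check whether it is a (positive or negative) perfect cube.
Check small values of y:
  y = 0: RHS = -9 is not a perfect cube.
  y = 1: RHS = 15 is not a perfect cube.
  y = -1: RHS = -33 is not a perfect cube.
  y = 2: RHS = 183 is not a perfect cube.
  y = -2: RHS = -201 is not a perfect cube.
  y = 3: RHS = 639 is not a perfect cube.
  y = -3: RHS = -657 is not a perfect cube.
Continuing the search up to |y| = 45 finds no solutions either.
No (x, y) in the scanned range satisfies the equation.

No integer solutions with |y| ≤ 45.


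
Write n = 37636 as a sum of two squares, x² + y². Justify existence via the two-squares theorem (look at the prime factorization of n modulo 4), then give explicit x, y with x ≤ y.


Step 1: Factor n = 37636 = 2^2 · 97^2.
Step 2: Check the mod-4 condition on each prime factor: 2 = 2 (special); 97 ≡ 1 (mod 4), exponent 2.
All primes ≡ 3 (mod 4) appear to even exponent (or don't appear), so by the two-squares theorem n IS expressible as a sum of two squares.
Step 3: Build a representation. Group n = k² · m with k = 2 and m = 97 · 97 = 9409 (a product of primes ≡ 1 (mod 4)); a representation of m scales to one of n via (k·x)² + (k·y)² = k²(x² + y²). Each prime p ≡ 1 (mod 4) is itself a sum of two squares; find a² by testing p − a² for a perfect square:
  97: 97 − 1² = 96, 97 − 2² = 93, 97 − 3² = 88, 97 − 4² = 81 = 9² ⇒ 97 = 4² + 9².
  Combine using the Brahmagupta–Fibonacci identity (a² + b²)(c² + d²) = (ac − bd)² + (ad + bc)² = (ac + bd)² + (ad − bc)²:
  97 · 97 = 9409: from (4² + 9²)(4² + 9²), take (4·4 − 9·9, 4·9 + 9·4) = (16 − 81, 36 + 36) = (-65, 72); dropping signs (only squares matter) gives (65, 72); check 65² + 72² = 4225 + 5184 = 9409 ✓.
  Scale by k = 2: (2·65, 2·72) = (130, 144).
Step 4: Order so x ≤ y and verify: 130² + 144² = 16900 + 20736 = 37636 = n. ✓

n = 37636 = 130² + 144² (one valid representation with x ≤ y).


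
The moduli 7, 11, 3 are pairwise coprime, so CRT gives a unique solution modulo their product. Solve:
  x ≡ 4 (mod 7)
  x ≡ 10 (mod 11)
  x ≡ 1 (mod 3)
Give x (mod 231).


Moduli 7, 11, 3 are pairwise coprime; by CRT there is a unique solution modulo M = 7 · 11 · 3 = 231.
Solve pairwise, accumulating the modulus:
  Start with x ≡ 4 (mod 7).
  Combine with x ≡ 10 (mod 11): since gcd(7, 11) = 1, we get a unique residue mod 77.
    Write x = 4 + 7·t and substitute into x ≡ 10 (mod 11): 7·t ≡ 10 − 4 = 6 (mod 11).
    The inverse of 7 mod 11 is 8 (since 7·8 = 56 = 5·11 + 1), so t ≡ 8·6 = 48 ≡ 4 (mod 11).
    Then x = 4 + 7·4 = 32, valid modulo lcm(7, 11) = 77: x ≡ 32 (mod 77).
  Combine with x ≡ 1 (mod 3): since gcd(77, 3) = 1, we get a unique residue mod 231.
    Write x = 32 + 77·t and substitute into x ≡ 1 (mod 3): 77·t ≡ 1 − 32 = -31 (mod 3).
    Reduce coefficients mod 3: 2·t ≡ 2 (mod 3).
    The inverse of 2 mod 3 is 2 (since 2·2 = 4 = 1·3 + 1), so t ≡ 2·2 = 4 ≡ 1 (mod 3).
    Then x = 32 + 77·1 = 109, valid modulo lcm(77, 3) = 231: x ≡ 109 (mod 231).
Verify: 109 mod 7 = 4 ✓, 109 mod 11 = 10 ✓, 109 mod 3 = 1 ✓.

x ≡ 109 (mod 231).


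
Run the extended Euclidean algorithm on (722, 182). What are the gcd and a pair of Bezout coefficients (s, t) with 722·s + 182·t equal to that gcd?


Euclidean algorithm on (722, 182) — divide until remainder is 0:
  722 = 3 · 182 + 176
  182 = 1 · 176 + 6
  176 = 29 · 6 + 2
  6 = 3 · 2 + 0
gcd(722, 182) = 2.
Track Bezout coefficients alongside the remainders: start with r₀ = 722 = a·1 + b·0 (s = 1, t = 0) and r₁ = 182 = a·0 + b·1 (s = 0, t = 1); each new remainder r_{k+1} = r_{k-1} − q_k·r_k inherits s_{k+1} = s_{k-1} − q_k·s_k, t_{k+1} = t_{k-1} − q_k·t_k, so r_k = a·s_k + b·t_k at every step:
  q = 3: r = 176, s = 1 − 3·0 = 1, t = 0 − 3·1 = -3  (check: 722·1 + 182·(-3) = 176)
  q = 1: r = 6, s = 0 − 1·1 = -1, t = 1 − 1·(-3) = 4  (check: 722·(-1) + 182·4 = 6)
  q = 29: r = 2, s = 1 − 29·(-1) = 30, t = -3 − 29·4 = -119  (check: 722·30 + 182·(-119) = 2)
The row with r = 2 (the gcd) gives the Bezout coefficients s = 30, t = -119.
Result: 722 · (30) + 182 · (-119) = 2.

gcd(722, 182) = 2; s = 30, t = -119 (check: 722·30 + 182·(-119) = 2).


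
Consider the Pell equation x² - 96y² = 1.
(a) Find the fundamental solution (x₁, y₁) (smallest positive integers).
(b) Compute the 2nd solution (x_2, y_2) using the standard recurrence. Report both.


Step 1: Find the fundamental solution (x₁, y₁) of x² - 96y² = 1.
  Expand √96 as a continued fraction. a₀ = ⌊√96⌋ = 9; iterate m_{k+1} = d_k·a_k − m_k, d_{k+1} = (96 − m_{k+1}²)/d_k, a_{k+1} = ⌊(a₀ + m_{k+1})/d_{k+1}⌋ (starting m₀ = 0, d₀ = 1), with convergents p_k = a_k·p_{k-1} + p_{k-2}, q_k = a_k·q_{k-1} + q_{k-2} (p₋₁ = 1, q₋₁ = 0):
  k = 0: a₀ = 9; p₀/q₀ = 9/1; p₀² − 96·q₀² = 81 − 96 = -15.
  k = 1: m = 9, d = 15, a = ⌊(9 + 9)/15⌋ = 1; p/q = (1·9 + 1)/(1·1 + 0) = 10/1; p² − 96·q² = 100 − 96 = 4.
  k = 2: m = 6, d = 4, a = ⌊(9 + 6)/4⌋ = 3; p/q = (3·10 + 9)/(3·1 + 1) = 39/4; p² − 96·q² = 1521 − 1536 = -15.
  k = 3: m = 6, d = 15, a = ⌊(9 + 6)/15⌋ = 1; p/q = (1·39 + 10)/(1·4 + 1) = 49/5; p² − 96·q² = 2401 − 2400 = 1.
  The first convergent with p² − 96·q² = 1 gives the fundamental solution (x₁, y₁) = (49, 5).
Step 2: Apply the recurrence (x_{n+1}, y_{n+1}) = (x₁x_n + 96y₁y_n, x₁y_n + y₁x_n) repeatedly.
  From (x_1, y_1) = (49, 5): x_2 = 49·49 + 96·5·5 = 4801; y_2 = 49·5 + 5·49 = 490.
Step 3: Verify x_2² - 96·y_2² = 23049601 - 23049600 = 1 (should be 1). ✓

(x_1, y_1) = (49, 5); (x_2, y_2) = (4801, 490).


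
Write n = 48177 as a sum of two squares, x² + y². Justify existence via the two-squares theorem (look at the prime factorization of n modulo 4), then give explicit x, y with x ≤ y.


Step 1: Factor n = 48177 = 3^2 · 53 · 101.
Step 2: Check the mod-4 condition on each prime factor: 3 ≡ 3 (mod 4), exponent 2 (must be even); 53 ≡ 1 (mod 4), exponent 1; 101 ≡ 1 (mod 4), exponent 1.
All primes ≡ 3 (mod 4) appear to even exponent (or don't appear), so by the two-squares theorem n IS expressible as a sum of two squares.
Step 3: Build a representation. Group n = k² · m with k = 3 and m = 53 · 101 = 5353 (a product of primes ≡ 1 (mod 4)); a representation of m scales to one of n via (k·x)² + (k·y)² = k²(x² + y²). Each prime p ≡ 1 (mod 4) is itself a sum of two squares; find a² by testing p − a² for a perfect square:
  53: 53 − 1² = 52, 53 − 2² = 49 = 7² ⇒ 53 = 2² + 7².
  101: 101 − 1² = 100 = 10² ⇒ 101 = 1² + 10².
  Combine using the Brahmagupta–Fibonacci identity (a² + b²)(c² + d²) = (ac − bd)² + (ad + bc)² = (ac + bd)² + (ad − bc)²:
  53 · 101 = 5353: from (2² + 7²)(1² + 10²), take (2·1 − 7·10, 2·10 + 7·1) = (2 − 70, 20 + 7) = (-68, 27); dropping signs (only squares matter) gives (68, 27); check 68² + 27² = 4624 + 729 = 5353 ✓.
  Scale by k = 3: (3·68, 3·27) = (204, 81).
Step 4: Order so x ≤ y and verify: 81² + 204² = 6561 + 41616 = 48177 = n. ✓

n = 48177 = 81² + 204² (one valid representation with x ≤ y).


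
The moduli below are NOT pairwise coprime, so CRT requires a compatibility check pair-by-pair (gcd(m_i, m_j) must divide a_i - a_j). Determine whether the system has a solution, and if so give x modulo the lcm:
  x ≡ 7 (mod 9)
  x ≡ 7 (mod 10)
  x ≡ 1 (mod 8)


Moduli 9, 10, 8 are not pairwise coprime, so CRT works modulo lcm(m_i) when all pairwise compatibility conditions hold.
Pairwise compatibility: gcd(m_i, m_j) must divide a_i - a_j for every pair.
Merge one congruence at a time:
  Start: x ≡ 7 (mod 9).
  Combine with x ≡ 7 (mod 10): gcd(9, 10) = 1; 7 - 7 = 0, which IS divisible by 1, so compatible.
    Write x = 7 + 9·t and substitute into x ≡ 7 (mod 10): 9·t ≡ 7 − 7 = 0 (mod 10).
    The inverse of 9 mod 10 is 9 (since 9·9 = 81 = 8·10 + 1), so t ≡ 9·0 = 0 ≡ 0 (mod 10).
    Then x = 7 + 9·0 = 7, valid modulo lcm(9, 10) = 90: x ≡ 7 (mod 90).
  Combine with x ≡ 1 (mod 8): gcd(90, 8) = 2; 1 - 7 = -6, which IS divisible by 2, so compatible.
    Write x = 7 + 90·t and substitute into x ≡ 1 (mod 8): 90·t ≡ 1 − 7 = -6 (mod 8).
    Divide the congruence (and modulus) by g = 2: 45·t ≡ -3 (mod 4).
    Reduce coefficients mod 4: 1·t ≡ 1 (mod 4).
    So t ≡ 1 (mod 4).
    Then x = 7 + 90·1 = 97, valid modulo lcm(90, 8) = 360: x ≡ 97 (mod 360).
Verify: 97 mod 9 = 7, 97 mod 10 = 7, 97 mod 8 = 1.

x ≡ 97 (mod 360).


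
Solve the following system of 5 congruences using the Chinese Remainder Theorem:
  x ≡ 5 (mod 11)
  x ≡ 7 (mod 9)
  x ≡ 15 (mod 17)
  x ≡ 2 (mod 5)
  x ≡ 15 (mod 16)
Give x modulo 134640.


Product of moduli M = 11 · 9 · 17 · 5 · 16 = 134640.
Merge one congruence at a time:
  Start: x ≡ 5 (mod 11).
  Combine with x ≡ 7 (mod 9); new modulus lcm = 99.
    Write x = 5 + 11·t and substitute into x ≡ 7 (mod 9): 11·t ≡ 7 − 5 = 2 (mod 9).
    Reduce coefficients mod 9: 2·t ≡ 2 (mod 9).
    The inverse of 2 mod 9 is 5 (since 2·5 = 10 = 1·9 + 1), so t ≡ 5·2 = 10 ≡ 1 (mod 9).
    Then x = 5 + 11·1 = 16, valid modulo lcm(11, 9) = 99: x ≡ 16 (mod 99).
  Combine with x ≡ 15 (mod 17); new modulus lcm = 1683.
    Write x = 16 + 99·t and substitute into x ≡ 15 (mod 17): 99·t ≡ 15 − 16 = -1 (mod 17).
    Reduce coefficients mod 17: 14·t ≡ 16 (mod 17).
    The inverse of 14 mod 17 is 11 (since 14·11 = 154 = 9·17 + 1), so t ≡ 11·16 = 176 ≡ 6 (mod 17).
    Then x = 16 + 99·6 = 610, valid modulo lcm(99, 17) = 1683: x ≡ 610 (mod 1683).
  Combine with x ≡ 2 (mod 5); new modulus lcm = 8415.
    Write x = 610 + 1683·t and substitute into x ≡ 2 (mod 5): 1683·t ≡ 2 − 610 = -608 (mod 5).
    Reduce coefficients mod 5: 3·t ≡ 2 (mod 5).
    The inverse of 3 mod 5 is 2 (since 3·2 = 6 = 1·5 + 1), so t ≡ 2·2 = 4 ≡ 4 (mod 5).
    Then x = 610 + 1683·4 = 7342, valid modulo lcm(1683, 5) = 8415: x ≡ 7342 (mod 8415).
  Combine with x ≡ 15 (mod 16); new modulus lcm = 134640.
    Write x = 7342 + 8415·t and substitute into x ≡ 15 (mod 16): 8415·t ≡ 15 − 7342 = -7327 (mod 16).
    Reduce coefficients mod 16: 15·t ≡ 1 (mod 16).
    The inverse of 15 mod 16 is 15 (since 15·15 = 225 = 14·16 + 1), so t ≡ 15·1 = 15 ≡ 15 (mod 16).
    Then x = 7342 + 8415·15 = 133567, valid modulo lcm(8415, 16) = 134640: x ≡ 133567 (mod 134640).
Verify against each original: 133567 mod 11 = 5, 133567 mod 9 = 7, 133567 mod 17 = 15, 133567 mod 5 = 2, 133567 mod 16 = 15.

x ≡ 133567 (mod 134640).


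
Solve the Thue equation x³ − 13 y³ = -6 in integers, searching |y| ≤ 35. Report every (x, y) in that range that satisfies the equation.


The equation is x³ - 13y³ = -6. For fixed y, x³ = 13·y³ − 6, so a solution requires the RHS to be a perfect cube.
Strategy: iterate y from -35 to 35, compute RHS = 13·y³ − 6, and check whether it is a (positive or negative) perfect cube.
Check small values of y:
  y = 0: RHS = -6 is not a perfect cube.
  y = 1: RHS = 7 is not a perfect cube.
  y = -1: RHS = -19 is not a perfect cube.
  y = 2: RHS = 98 is not a perfect cube.
  y = -2: RHS = -110 is not a perfect cube.
  y = 3: RHS = 345 is not a perfect cube.
  y = -3: RHS = -357 is not a perfect cube.
Continuing the search up to |y| = 35 finds no solutions either.
No (x, y) in the scanned range satisfies the equation.

No integer solutions with |y| ≤ 35.


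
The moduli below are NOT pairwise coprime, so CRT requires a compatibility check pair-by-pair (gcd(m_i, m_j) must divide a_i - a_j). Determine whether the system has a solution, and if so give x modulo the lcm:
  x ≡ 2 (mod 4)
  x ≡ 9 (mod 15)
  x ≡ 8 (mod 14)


Moduli 4, 15, 14 are not pairwise coprime, so CRT works modulo lcm(m_i) when all pairwise compatibility conditions hold.
Pairwise compatibility: gcd(m_i, m_j) must divide a_i - a_j for every pair.
Merge one congruence at a time:
  Start: x ≡ 2 (mod 4).
  Combine with x ≡ 9 (mod 15): gcd(4, 15) = 1; 9 - 2 = 7, which IS divisible by 1, so compatible.
    Write x = 2 + 4·t and substitute into x ≡ 9 (mod 15): 4·t ≡ 9 − 2 = 7 (mod 15).
    The inverse of 4 mod 15 is 4 (since 4·4 = 16 = 1·15 + 1), so t ≡ 4·7 = 28 ≡ 13 (mod 15).
    Then x = 2 + 4·13 = 54, valid modulo lcm(4, 15) = 60: x ≡ 54 (mod 60).
  Combine with x ≡ 8 (mod 14): gcd(60, 14) = 2; 8 - 54 = -46, which IS divisible by 2, so compatible.
    Write x = 54 + 60·t and substitute into x ≡ 8 (mod 14): 60·t ≡ 8 − 54 = -46 (mod 14).
    Divide the congruence (and modulus) by g = 2: 30·t ≡ -23 (mod 7).
    Reduce coefficients mod 7: 2·t ≡ 5 (mod 7).
    The inverse of 2 mod 7 is 4 (since 2·4 = 8 = 1·7 + 1), so t ≡ 4·5 = 20 ≡ 6 (mod 7).
    Then x = 54 + 60·6 = 414, valid modulo lcm(60, 14) = 420: x ≡ 414 (mod 420).
Verify: 414 mod 4 = 2, 414 mod 15 = 9, 414 mod 14 = 8.

x ≡ 414 (mod 420).


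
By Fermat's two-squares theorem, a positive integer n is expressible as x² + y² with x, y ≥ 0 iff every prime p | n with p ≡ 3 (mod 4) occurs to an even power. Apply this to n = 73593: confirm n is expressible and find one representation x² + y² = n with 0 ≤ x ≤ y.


Step 1: Factor n = 73593 = 3^2 · 13 · 17 · 37.
Step 2: Check the mod-4 condition on each prime factor: 3 ≡ 3 (mod 4), exponent 2 (must be even); 13 ≡ 1 (mod 4), exponent 1; 17 ≡ 1 (mod 4), exponent 1; 37 ≡ 1 (mod 4), exponent 1.
All primes ≡ 3 (mod 4) appear to even exponent (or don't appear), so by the two-squares theorem n IS expressible as a sum of two squares.
Step 3: Build a representation. Group n = k² · m with k = 3 and m = 13 · 17 · 37 = 8177 (a product of primes ≡ 1 (mod 4)); a representation of m scales to one of n via (k·x)² + (k·y)² = k²(x² + y²). Each prime p ≡ 1 (mod 4) is itself a sum of two squares; find a² by testing p − a² for a perfect square:
  13: 13 − 1² = 12, 13 − 2² = 9 = 3² ⇒ 13 = 2² + 3².
  17: 17 − 1² = 16 = 4² ⇒ 17 = 1² + 4².
  37: 37 − 1² = 36 = 6² ⇒ 37 = 1² + 6².
  Combine using the Brahmagupta–Fibonacci identity (a² + b²)(c² + d²) = (ac − bd)² + (ad + bc)² = (ac + bd)² + (ad − bc)²:
  13 · 17 = 221: from (2² + 3²)(1² + 4²), take (2·1 − 3·4, 2·4 + 3·1) = (2 − 12, 8 + 3) = (-10, 11); dropping signs (only squares matter) gives (10, 11); check 10² + 11² = 100 + 121 = 221 ✓.
  221 · 37 = 8177: from (10² + 11²)(1² + 6²), take (10·1 − 11·6, 10·6 + 11·1) = (10 − 66, 60 + 11) = (-56, 71); dropping signs (only squares matter) gives (56, 71); check 56² + 71² = 3136 + 5041 = 8177 ✓.
  Scale by k = 3: (3·56, 3·71) = (168, 213).
Step 4: Order so x ≤ y and verify: 168² + 213² = 28224 + 45369 = 73593 = n. ✓

n = 73593 = 168² + 213² (one valid representation with x ≤ y).


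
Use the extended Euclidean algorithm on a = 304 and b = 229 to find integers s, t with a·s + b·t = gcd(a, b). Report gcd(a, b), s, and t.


Euclidean algorithm on (304, 229) — divide until remainder is 0:
  304 = 1 · 229 + 75
  229 = 3 · 75 + 4
  75 = 18 · 4 + 3
  4 = 1 · 3 + 1
  3 = 3 · 1 + 0
gcd(304, 229) = 1.
Track Bezout coefficients alongside the remainders: start with r₀ = 304 = a·1 + b·0 (s = 1, t = 0) and r₁ = 229 = a·0 + b·1 (s = 0, t = 1); each new remainder r_{k+1} = r_{k-1} − q_k·r_k inherits s_{k+1} = s_{k-1} − q_k·s_k, t_{k+1} = t_{k-1} − q_k·t_k, so r_k = a·s_k + b·t_k at every step:
  q = 1: r = 75, s = 1 − 1·0 = 1, t = 0 − 1·1 = -1  (check: 304·1 + 229·(-1) = 75)
  q = 3: r = 4, s = 0 − 3·1 = -3, t = 1 − 3·(-1) = 4  (check: 304·(-3) + 229·4 = 4)
  q = 18: r = 3, s = 1 − 18·(-3) = 55, t = -1 − 18·4 = -73  (check: 304·55 + 229·(-73) = 3)
  q = 1: r = 1, s = -3 − 1·55 = -58, t = 4 − 1·(-73) = 77  (check: 304·(-58) + 229·77 = 1)
The row with r = 1 (the gcd) gives the Bezout coefficients s = -58, t = 77.
Result: 304 · (-58) + 229 · (77) = 1.

gcd(304, 229) = 1; s = -58, t = 77 (check: 304·(-58) + 229·77 = 1).


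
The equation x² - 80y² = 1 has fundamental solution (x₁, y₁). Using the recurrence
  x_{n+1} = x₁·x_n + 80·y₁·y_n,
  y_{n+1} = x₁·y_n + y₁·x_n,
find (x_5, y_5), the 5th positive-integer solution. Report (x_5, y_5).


Step 1: Find the fundamental solution (x₁, y₁) of x² - 80y² = 1.
  Expand √80 as a continued fraction. a₀ = ⌊√80⌋ = 8; iterate m_{k+1} = d_k·a_k − m_k, d_{k+1} = (80 − m_{k+1}²)/d_k, a_{k+1} = ⌊(a₀ + m_{k+1})/d_{k+1}⌋ (starting m₀ = 0, d₀ = 1), with convergents p_k = a_k·p_{k-1} + p_{k-2}, q_k = a_k·q_{k-1} + q_{k-2} (p₋₁ = 1, q₋₁ = 0):
  k = 0: a₀ = 8; p₀/q₀ = 8/1; p₀² − 80·q₀² = 64 − 80 = -16.
  k = 1: m = 8, d = 16, a = ⌊(8 + 8)/16⌋ = 1; p/q = (1·8 + 1)/(1·1 + 0) = 9/1; p² − 80·q² = 81 − 80 = 1.
  The first convergent with p² − 80·q² = 1 gives the fundamental solution (x₁, y₁) = (9, 1).
Step 2: Apply the recurrence (x_{n+1}, y_{n+1}) = (x₁x_n + 80y₁y_n, x₁y_n + y₁x_n) repeatedly.
  From (x_1, y_1) = (9, 1): x_2 = 9·9 + 80·1·1 = 161; y_2 = 9·1 + 1·9 = 18.
  From (x_2, y_2) = (161, 18): x_3 = 9·161 + 80·1·18 = 2889; y_3 = 9·18 + 1·161 = 323.
  From (x_3, y_3) = (2889, 323): x_4 = 9·2889 + 80·1·323 = 51841; y_4 = 9·323 + 1·2889 = 5796.
  From (x_4, y_4) = (51841, 5796): x_5 = 9·51841 + 80·1·5796 = 930249; y_5 = 9·5796 + 1·51841 = 104005.
Step 3: Verify x_5² - 80·y_5² = 865363202001 - 865363202000 = 1 (should be 1). ✓

(x_1, y_1) = (9, 1); (x_5, y_5) = (930249, 104005).


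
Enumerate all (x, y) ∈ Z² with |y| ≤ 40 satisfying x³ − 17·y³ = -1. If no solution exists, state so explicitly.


The equation is x³ - 17y³ = -1. For fixed y, x³ = 17·y³ − 1, so a solution requires the RHS to be a perfect cube.
Strategy: iterate y from -40 to 40, compute RHS = 17·y³ − 1, and check whether it is a (positive or negative) perfect cube.
Check small values of y:
  y = 0: RHS = -1 = (-1)³ ⇒ x = -1 works.
  y = 1: RHS = 16 is not a perfect cube.
  y = -1: RHS = -18 is not a perfect cube.
  y = 2: RHS = 135 is not a perfect cube.
  y = -2: RHS = -137 is not a perfect cube.
  y = 3: RHS = 458 is not a perfect cube.
  y = -3: RHS = -460 is not a perfect cube.
Continuing, at y = -7: RHS = -5832 = (-18)³ ⇒ x = -18 works.
Searching the remaining y in |y| ≤ 40 finds no further solutions.
Collected solutions: (-1, 0), (-18, -7).

Solutions (with |y| ≤ 40): (-1, 0), (-18, -7).


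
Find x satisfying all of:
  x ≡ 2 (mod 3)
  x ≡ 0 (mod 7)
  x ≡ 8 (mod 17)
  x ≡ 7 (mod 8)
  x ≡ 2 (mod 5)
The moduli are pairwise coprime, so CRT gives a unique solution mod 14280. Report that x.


Product of moduli M = 3 · 7 · 17 · 8 · 5 = 14280.
Merge one congruence at a time:
  Start: x ≡ 2 (mod 3).
  Combine with x ≡ 0 (mod 7); new modulus lcm = 21.
    Write x = 2 + 3·t and substitute into x ≡ 0 (mod 7): 3·t ≡ 0 − 2 = -2 (mod 7).
    Reduce coefficients mod 7: 3·t ≡ 5 (mod 7).
    The inverse of 3 mod 7 is 5 (since 3·5 = 15 = 2·7 + 1), so t ≡ 5·5 = 25 ≡ 4 (mod 7).
    Then x = 2 + 3·4 = 14, valid modulo lcm(3, 7) = 21: x ≡ 14 (mod 21).
  Combine with x ≡ 8 (mod 17); new modulus lcm = 357.
    Write x = 14 + 21·t and substitute into x ≡ 8 (mod 17): 21·t ≡ 8 − 14 = -6 (mod 17).
    Reduce coefficients mod 17: 4·t ≡ 11 (mod 17).
    The inverse of 4 mod 17 is 13 (since 4·13 = 52 = 3·17 + 1), so t ≡ 13·11 = 143 ≡ 7 (mod 17).
    Then x = 14 + 21·7 = 161, valid modulo lcm(21, 17) = 357: x ≡ 161 (mod 357).
  Combine with x ≡ 7 (mod 8); new modulus lcm = 2856.
    Write x = 161 + 357·t and substitute into x ≡ 7 (mod 8): 357·t ≡ 7 − 161 = -154 (mod 8).
    Reduce coefficients mod 8: 5·t ≡ 6 (mod 8).
    The inverse of 5 mod 8 is 5 (since 5·5 = 25 = 3·8 + 1), so t ≡ 5·6 = 30 ≡ 6 (mod 8).
    Then x = 161 + 357·6 = 2303, valid modulo lcm(357, 8) = 2856: x ≡ 2303 (mod 2856).
  Combine with x ≡ 2 (mod 5); new modulus lcm = 14280.
    Write x = 2303 + 2856·t and substitute into x ≡ 2 (mod 5): 2856·t ≡ 2 − 2303 = -2301 (mod 5).
    Reduce coefficients mod 5: 1·t ≡ 4 (mod 5).
    So t ≡ 4 (mod 5).
    Then x = 2303 + 2856·4 = 13727, valid modulo lcm(2856, 5) = 14280: x ≡ 13727 (mod 14280).
Verify against each original: 13727 mod 3 = 2, 13727 mod 7 = 0, 13727 mod 17 = 8, 13727 mod 8 = 7, 13727 mod 5 = 2.

x ≡ 13727 (mod 14280).
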